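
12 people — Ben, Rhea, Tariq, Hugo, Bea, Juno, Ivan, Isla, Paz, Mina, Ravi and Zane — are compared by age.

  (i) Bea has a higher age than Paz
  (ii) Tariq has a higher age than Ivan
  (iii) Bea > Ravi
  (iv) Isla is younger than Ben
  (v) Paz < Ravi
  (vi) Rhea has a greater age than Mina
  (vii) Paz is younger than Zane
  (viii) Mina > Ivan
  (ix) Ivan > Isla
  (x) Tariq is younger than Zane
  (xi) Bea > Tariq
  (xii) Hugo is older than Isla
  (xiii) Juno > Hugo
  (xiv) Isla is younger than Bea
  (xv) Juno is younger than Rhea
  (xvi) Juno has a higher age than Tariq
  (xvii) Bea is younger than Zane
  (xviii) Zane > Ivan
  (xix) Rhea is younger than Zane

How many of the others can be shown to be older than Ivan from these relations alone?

6

Directly above Ivan: Mina, Tariq, Zane.
One step further: Juno, Rhea, Bea (6 so far).
No other element is forced above Ivan by the given relations, so the count is 6.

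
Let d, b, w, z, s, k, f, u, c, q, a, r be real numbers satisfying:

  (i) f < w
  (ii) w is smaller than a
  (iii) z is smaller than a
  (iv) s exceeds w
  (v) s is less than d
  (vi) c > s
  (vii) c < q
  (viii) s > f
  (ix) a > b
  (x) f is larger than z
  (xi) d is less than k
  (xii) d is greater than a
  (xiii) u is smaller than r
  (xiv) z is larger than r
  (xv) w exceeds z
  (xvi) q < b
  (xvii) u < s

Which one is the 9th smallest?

Chaining the given pairs: u < r < z < f < w < s < c < q < b < a < d < k.
Counting 9 from the smallest end gives b.

b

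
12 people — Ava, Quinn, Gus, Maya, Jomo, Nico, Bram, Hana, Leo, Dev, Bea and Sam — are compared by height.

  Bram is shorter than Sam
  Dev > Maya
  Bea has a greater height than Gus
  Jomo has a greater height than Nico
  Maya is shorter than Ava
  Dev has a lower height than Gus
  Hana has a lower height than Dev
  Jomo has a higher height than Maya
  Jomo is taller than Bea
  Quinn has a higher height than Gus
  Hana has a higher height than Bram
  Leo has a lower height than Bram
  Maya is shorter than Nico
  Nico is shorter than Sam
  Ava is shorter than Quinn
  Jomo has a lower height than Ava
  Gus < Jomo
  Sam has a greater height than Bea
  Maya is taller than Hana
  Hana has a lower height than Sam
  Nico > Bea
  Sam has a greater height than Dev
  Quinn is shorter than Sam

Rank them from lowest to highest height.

The consecutive links are each given: Leo < Bram; Bram < Hana; Hana < Maya; Maya < Dev; Dev < Gus; Gus < Bea; Bea < Nico; Nico < Jomo; Jomo < Ava; Ava < Quinn; Quinn < Sam.

Leo < Bram < Hana < Maya < Dev < Gus < Bea < Nico < Jomo < Ava < Quinn < Sam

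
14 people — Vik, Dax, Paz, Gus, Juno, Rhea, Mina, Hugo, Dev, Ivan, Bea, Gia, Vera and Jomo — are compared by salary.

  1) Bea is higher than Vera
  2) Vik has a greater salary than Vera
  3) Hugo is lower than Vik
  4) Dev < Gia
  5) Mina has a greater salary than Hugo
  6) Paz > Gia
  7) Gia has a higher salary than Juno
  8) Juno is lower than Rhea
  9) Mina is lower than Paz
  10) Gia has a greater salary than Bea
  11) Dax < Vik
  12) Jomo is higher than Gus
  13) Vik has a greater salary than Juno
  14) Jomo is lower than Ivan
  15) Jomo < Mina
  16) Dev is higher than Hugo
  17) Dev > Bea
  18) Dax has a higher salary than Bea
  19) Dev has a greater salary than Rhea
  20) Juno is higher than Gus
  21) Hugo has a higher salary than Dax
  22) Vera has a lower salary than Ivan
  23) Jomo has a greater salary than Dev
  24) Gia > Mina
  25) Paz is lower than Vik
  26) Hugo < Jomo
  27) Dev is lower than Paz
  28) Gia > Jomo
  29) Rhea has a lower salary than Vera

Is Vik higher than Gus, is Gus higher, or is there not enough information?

Vik

Following the relations from Gus: Gus < Juno < Rhea < Vera < Bea < Dax < Hugo < Dev < Jomo < Mina < Gia < Paz < Vik.
So Vik is higher.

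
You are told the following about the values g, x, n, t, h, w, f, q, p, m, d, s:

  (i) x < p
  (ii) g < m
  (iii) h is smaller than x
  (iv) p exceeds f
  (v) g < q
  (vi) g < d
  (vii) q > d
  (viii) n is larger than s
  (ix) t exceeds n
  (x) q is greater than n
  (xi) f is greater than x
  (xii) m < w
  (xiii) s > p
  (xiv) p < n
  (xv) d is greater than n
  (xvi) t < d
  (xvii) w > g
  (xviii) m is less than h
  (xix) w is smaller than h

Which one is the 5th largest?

s

The consecutive relations fix a unique order: g < m < w < h < x < f < p < s < n < t < d < q.
The 5th largest is s.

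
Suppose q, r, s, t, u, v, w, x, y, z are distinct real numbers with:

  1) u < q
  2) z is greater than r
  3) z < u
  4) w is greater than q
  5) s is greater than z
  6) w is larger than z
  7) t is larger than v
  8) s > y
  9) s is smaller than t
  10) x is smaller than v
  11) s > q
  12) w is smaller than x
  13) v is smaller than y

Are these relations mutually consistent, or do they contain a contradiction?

consistent

Every relation is compatible with r < z < u < q < w < x < v < y < s < t; the set is consistent.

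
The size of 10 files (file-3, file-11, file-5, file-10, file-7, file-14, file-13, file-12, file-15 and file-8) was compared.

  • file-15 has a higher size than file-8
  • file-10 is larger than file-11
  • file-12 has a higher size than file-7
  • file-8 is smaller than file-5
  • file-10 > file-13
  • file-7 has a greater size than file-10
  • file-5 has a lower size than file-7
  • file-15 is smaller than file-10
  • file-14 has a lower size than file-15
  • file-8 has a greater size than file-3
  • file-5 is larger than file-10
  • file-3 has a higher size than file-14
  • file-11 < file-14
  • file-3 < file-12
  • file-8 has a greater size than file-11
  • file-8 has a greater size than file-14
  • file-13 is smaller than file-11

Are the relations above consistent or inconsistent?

consistent

Every relation is compatible with file-13 < file-11 < file-14 < file-3 < file-8 < file-15 < file-10 < file-5 < file-7 < file-12; the set is consistent.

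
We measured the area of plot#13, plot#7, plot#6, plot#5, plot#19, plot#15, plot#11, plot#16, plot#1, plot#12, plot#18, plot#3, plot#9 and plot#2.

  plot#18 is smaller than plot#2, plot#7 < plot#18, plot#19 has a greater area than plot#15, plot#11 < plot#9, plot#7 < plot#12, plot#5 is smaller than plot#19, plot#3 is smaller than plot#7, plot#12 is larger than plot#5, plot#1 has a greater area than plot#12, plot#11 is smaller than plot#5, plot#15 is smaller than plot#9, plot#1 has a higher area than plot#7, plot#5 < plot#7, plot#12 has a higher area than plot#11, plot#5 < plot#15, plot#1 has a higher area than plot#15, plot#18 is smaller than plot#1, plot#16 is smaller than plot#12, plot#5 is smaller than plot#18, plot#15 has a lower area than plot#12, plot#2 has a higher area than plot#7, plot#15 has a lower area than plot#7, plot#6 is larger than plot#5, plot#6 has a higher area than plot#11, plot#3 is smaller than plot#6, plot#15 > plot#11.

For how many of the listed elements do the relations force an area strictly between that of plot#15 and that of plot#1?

The relations place plot#15 below plot#1. An element lies strictly between them when it is forced above plot#15 and also forced below plot#1.
Above plot#15: {plot#7, plot#18, plot#12, plot#9, plot#2, plot#19}. Below plot#1: {plot#11, plot#3, plot#5, plot#7, plot#18, plot#16, plot#12}.
Intersection: {plot#7, plot#18, plot#12} — 3.

3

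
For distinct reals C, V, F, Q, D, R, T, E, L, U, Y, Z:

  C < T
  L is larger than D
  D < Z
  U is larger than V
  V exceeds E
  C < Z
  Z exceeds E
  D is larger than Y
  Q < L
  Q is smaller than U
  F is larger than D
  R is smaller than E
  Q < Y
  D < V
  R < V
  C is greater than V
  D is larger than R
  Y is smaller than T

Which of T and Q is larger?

T

The relevant relations are Q < Y; Y < D; D < V; V < C; C < T.
Together: Q < Y < D < V < C < T.
So Q < T; T is the larger of the two.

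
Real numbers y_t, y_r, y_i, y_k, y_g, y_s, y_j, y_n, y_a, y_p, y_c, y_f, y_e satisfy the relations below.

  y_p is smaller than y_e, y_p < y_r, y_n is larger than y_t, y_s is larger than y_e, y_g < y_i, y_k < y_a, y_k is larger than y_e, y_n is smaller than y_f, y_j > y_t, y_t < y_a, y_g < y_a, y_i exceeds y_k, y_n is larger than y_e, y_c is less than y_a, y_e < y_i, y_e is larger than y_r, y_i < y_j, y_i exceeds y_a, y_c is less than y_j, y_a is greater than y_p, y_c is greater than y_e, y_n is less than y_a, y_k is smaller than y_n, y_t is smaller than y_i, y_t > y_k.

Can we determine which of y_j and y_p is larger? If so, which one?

y_p < y_r and y_r < y_e give y_p < y_e.
With y_e < y_k: y_p < y_r < y_e < y_k.
With y_k < y_t: y_p < y_r < y_e < y_k < y_t.
Then y_t < y_n extends the chain to y_n.
With y_n < y_a: y_p < y_r < y_e < y_k < y_t < y_n < y_a.
Then y_a < y_i extends the chain to y_i.
With y_i < y_j: y_p < y_r < y_e < y_k < y_t < y_n < y_a < y_i < y_j.
So y_j is larger.

y_j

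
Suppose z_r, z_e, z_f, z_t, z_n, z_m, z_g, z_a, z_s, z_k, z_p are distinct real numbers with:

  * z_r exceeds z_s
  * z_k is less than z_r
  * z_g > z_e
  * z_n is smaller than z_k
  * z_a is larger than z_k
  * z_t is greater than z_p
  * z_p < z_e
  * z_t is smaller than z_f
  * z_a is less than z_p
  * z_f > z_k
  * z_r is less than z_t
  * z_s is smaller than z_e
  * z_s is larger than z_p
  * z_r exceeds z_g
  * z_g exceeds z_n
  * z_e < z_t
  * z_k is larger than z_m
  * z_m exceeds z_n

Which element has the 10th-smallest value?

z_t

Piecing the relations together gives one ordering: z_n < z_m < z_k < z_a < z_p < z_s < z_e < z_g < z_r < z_t < z_f.
Counting 10 from the smallest end gives z_t.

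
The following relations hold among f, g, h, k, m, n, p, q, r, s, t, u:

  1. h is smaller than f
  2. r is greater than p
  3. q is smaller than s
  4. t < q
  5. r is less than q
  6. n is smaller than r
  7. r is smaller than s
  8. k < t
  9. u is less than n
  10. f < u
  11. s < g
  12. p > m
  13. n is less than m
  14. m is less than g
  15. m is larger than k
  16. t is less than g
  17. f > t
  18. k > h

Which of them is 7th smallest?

The consecutive relations fix a unique order: h < k < t < f < u < n < m < p < r < q < s < g.
The 7th smallest is m.

m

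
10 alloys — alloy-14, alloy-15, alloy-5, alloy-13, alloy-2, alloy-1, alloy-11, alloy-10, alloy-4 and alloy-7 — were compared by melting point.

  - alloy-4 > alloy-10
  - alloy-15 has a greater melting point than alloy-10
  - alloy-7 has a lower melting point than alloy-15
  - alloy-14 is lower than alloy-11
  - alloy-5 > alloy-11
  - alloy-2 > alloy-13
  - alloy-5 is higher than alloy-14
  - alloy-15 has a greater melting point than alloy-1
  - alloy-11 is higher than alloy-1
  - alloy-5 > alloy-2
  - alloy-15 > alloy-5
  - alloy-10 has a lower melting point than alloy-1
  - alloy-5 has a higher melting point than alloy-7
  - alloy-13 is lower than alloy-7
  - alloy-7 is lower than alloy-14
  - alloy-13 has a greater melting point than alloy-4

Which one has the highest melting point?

alloy-15

Chaining downward from alloy-15: directly below it, alloy-10, alloy-1, alloy-7, alloy-5; then alloy-13, alloy-2, alloy-14, alloy-11; then alloy-4.
That covers every other element, and nothing is given above alloy-15, so alloy-15 is the highest melting point.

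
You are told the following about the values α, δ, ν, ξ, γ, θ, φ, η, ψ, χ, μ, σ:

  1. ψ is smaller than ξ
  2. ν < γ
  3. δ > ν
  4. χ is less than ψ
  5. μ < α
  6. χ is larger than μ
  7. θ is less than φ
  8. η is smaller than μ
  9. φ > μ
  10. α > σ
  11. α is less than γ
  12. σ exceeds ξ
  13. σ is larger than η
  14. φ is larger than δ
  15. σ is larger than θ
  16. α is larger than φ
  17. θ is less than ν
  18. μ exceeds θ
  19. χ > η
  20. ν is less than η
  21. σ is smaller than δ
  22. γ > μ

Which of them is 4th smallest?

Chaining the given pairs: θ < ν < η < μ < χ < ψ < ξ < σ < δ < φ < α < γ.
The 4th smallest is μ.

μ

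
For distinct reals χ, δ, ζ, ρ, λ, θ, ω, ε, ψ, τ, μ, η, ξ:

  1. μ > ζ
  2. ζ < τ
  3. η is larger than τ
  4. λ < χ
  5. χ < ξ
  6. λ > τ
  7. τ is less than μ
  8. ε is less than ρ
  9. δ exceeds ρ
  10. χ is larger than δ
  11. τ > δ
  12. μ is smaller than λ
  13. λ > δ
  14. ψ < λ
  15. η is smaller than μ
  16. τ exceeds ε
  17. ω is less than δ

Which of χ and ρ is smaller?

ρ < δ < τ < η < μ < λ < χ, by transitivity through δ, τ, η, μ, λ.
So ρ < χ; ρ is the smaller of the two.

ρ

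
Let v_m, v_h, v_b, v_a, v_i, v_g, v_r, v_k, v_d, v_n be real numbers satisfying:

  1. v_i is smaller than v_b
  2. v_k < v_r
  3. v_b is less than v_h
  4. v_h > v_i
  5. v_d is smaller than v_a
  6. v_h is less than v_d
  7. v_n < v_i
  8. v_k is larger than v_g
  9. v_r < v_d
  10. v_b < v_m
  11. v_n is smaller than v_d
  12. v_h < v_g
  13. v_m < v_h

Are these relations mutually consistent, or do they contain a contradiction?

consistent

Every relation is compatible with v_n < v_i < v_b < v_m < v_h < v_g < v_k < v_r < v_d < v_a; the set is consistent.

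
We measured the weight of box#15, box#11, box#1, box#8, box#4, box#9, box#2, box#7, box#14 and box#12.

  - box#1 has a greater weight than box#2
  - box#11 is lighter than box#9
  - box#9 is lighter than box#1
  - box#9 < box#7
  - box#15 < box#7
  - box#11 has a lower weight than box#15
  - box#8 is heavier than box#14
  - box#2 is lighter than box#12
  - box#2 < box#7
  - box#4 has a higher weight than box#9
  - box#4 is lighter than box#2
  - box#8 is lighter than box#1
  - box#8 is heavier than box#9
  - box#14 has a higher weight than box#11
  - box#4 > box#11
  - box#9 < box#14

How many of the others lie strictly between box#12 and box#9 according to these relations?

2

The relations place box#9 below box#12. An element lies strictly between them when it is forced above box#9 and also forced below box#12.
Above box#9: {box#4, box#14, box#2, box#8, box#1, box#7}. Below box#12: {box#11, box#4, box#2}.
Intersection: {box#4, box#2} — 2.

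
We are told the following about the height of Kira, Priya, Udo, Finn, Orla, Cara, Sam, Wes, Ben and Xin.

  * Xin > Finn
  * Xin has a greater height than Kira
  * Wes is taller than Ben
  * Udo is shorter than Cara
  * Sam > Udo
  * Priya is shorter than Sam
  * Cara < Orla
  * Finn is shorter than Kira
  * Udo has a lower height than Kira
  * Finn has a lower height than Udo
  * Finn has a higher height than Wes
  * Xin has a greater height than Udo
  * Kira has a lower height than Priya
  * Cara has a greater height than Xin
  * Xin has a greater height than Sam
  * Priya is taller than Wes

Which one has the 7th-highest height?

Udo

Piecing the relations together gives one ordering: Ben < Wes < Finn < Udo < Kira < Priya < Sam < Xin < Cara < Orla.
Counting 7 from the largest end gives Udo.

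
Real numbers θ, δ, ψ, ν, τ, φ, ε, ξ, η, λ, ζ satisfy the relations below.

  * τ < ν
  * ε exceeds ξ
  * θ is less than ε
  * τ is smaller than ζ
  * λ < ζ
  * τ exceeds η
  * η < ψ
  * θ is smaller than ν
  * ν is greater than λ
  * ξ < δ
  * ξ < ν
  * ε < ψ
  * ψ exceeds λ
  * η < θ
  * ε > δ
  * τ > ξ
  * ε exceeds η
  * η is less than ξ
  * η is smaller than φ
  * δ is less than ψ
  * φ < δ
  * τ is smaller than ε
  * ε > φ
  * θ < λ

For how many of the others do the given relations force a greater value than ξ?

From ξ the given relations immediately reach δ, τ, ε, ν.
From those, ζ, ψ — 6 in total.
Nothing else is reachable above ξ; 6 in all.

6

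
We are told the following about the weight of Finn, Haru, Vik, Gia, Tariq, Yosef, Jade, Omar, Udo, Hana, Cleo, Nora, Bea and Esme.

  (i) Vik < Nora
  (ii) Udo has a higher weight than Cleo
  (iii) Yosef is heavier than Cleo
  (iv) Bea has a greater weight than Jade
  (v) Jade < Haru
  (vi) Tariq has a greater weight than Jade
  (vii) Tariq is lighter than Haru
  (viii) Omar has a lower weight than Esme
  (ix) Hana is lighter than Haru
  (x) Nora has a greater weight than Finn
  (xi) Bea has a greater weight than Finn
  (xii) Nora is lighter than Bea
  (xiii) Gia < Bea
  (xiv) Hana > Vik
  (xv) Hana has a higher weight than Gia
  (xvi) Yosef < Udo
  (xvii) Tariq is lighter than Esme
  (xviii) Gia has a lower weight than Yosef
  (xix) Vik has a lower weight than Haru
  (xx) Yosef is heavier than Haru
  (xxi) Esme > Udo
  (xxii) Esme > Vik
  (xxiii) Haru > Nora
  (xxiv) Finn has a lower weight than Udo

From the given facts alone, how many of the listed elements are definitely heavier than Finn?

From Finn the given relations immediately reach Nora, Bea, Udo.
From those, Haru, Esme — 5 in total.
From those, Yosef — 6 in total.
No other element is forced above Finn by the given relations, so the count is 6.

6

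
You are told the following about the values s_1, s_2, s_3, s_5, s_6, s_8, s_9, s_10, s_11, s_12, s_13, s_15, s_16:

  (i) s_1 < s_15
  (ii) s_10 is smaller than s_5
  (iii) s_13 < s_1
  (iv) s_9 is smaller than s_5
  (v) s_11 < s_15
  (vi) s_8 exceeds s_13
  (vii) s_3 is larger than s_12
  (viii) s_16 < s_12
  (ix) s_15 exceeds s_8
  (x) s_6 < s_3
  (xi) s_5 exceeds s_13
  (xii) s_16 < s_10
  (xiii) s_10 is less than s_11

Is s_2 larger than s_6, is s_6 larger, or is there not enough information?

undetermined

Following every chain through s_2: nothing is chained to s_2.
s_6 is not reached, and no chain runs the other way from s_6 to s_2.
So the given relations leave the order of s_2 and s_6 undetermined.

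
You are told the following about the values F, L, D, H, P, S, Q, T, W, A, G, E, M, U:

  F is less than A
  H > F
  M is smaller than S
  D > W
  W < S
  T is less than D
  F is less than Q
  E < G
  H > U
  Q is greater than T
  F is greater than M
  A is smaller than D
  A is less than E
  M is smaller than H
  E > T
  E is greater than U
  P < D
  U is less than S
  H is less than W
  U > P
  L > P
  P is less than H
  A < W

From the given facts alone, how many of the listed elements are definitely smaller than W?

The elements the relations force below W are P, M, F, U, H, A — no chain reaches any other.
That is 6.

6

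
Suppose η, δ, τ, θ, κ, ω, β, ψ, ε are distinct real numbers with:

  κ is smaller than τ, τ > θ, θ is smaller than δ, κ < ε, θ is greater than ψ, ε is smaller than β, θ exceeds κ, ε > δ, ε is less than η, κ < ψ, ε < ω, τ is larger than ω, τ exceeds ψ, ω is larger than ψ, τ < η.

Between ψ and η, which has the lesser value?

ψ

ψ < θ and θ < δ give ψ < δ.
With δ < ε: ψ < θ < δ < ε.
With ε < ω: ψ < θ < δ < ε < ω.
Then ω < τ extends the chain to τ.
With τ < η: ψ < θ < δ < ε < ω < τ < η.
So ψ < η; ψ is the smaller of the two.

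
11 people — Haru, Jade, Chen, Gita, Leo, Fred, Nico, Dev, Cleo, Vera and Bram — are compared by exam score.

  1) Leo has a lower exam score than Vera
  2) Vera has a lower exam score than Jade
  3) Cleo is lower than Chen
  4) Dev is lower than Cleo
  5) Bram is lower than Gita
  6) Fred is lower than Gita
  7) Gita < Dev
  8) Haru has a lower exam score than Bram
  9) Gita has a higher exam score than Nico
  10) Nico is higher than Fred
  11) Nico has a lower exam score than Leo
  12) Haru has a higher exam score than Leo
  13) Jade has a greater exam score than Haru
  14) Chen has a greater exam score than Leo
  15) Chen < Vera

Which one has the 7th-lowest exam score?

The consecutive relations fix a unique order: Fred < Nico < Leo < Haru < Bram < Gita < Dev < Cleo < Chen < Vera < Jade.
Counting 7 from the smallest end gives Dev.

Dev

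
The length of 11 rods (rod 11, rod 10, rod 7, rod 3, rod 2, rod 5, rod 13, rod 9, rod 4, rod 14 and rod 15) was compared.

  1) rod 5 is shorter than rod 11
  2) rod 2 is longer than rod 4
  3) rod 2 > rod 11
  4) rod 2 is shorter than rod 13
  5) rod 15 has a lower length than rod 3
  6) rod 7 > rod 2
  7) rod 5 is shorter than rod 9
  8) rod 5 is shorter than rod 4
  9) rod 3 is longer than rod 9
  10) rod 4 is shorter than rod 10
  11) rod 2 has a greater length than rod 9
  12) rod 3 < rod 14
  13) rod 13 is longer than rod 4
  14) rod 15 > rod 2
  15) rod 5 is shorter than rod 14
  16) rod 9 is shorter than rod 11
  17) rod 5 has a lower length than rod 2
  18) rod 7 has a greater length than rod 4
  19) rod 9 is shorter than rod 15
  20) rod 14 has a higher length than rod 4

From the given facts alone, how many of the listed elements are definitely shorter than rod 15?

5

The elements the relations force below rod 15 are rod 5, rod 9, rod 4, rod 11, rod 2 — no chain reaches any other.
That is 5.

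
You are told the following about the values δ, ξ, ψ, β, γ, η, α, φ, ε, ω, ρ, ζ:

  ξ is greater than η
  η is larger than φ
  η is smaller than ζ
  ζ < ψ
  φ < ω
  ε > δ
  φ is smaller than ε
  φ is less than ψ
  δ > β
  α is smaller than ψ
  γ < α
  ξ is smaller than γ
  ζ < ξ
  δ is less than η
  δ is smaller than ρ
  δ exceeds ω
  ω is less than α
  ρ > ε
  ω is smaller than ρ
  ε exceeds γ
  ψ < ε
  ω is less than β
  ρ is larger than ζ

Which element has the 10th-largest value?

β

Chaining the given pairs: φ < ω < β < δ < η < ζ < ξ < γ < α < ψ < ε < ρ.
Counting 10 from the largest end gives β.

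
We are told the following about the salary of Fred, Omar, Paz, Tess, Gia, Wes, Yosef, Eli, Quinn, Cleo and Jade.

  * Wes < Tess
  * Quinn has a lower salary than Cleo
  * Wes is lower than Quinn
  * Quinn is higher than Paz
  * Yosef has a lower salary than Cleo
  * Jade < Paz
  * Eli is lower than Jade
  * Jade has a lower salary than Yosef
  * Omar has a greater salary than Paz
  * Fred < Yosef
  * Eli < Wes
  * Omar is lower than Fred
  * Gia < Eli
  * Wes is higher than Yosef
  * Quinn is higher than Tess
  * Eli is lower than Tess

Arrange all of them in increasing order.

Nothing is placed below Gia, so it is least; from there Gia < Eli; Eli < Jade; Jade < Paz; Paz < Omar; Omar < Fred; Fred < Yosef; Yosef < Wes; Wes < Tess; Tess < Quinn; Quinn < Cleo, each given directly.

Gia < Eli < Jade < Paz < Omar < Fred < Yosef < Wes < Tess < Quinn < Cleo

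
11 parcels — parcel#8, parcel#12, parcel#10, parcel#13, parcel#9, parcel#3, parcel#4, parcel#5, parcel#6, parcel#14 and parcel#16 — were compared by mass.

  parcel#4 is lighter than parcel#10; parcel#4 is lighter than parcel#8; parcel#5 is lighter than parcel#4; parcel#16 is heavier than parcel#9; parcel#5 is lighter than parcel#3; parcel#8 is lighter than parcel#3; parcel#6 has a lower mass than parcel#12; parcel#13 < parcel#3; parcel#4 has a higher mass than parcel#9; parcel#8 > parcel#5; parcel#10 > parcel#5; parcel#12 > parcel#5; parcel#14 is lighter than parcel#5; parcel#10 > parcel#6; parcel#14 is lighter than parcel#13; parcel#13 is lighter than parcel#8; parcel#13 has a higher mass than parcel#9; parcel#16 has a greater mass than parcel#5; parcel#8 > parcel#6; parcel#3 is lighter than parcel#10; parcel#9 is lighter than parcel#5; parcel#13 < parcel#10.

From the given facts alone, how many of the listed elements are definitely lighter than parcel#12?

4

From parcel#12 the given relations immediately reach parcel#6, parcel#5.
From those, parcel#9, parcel#14 — 4 in total.
No other element is forced below parcel#12 by the given relations, so the count is 4.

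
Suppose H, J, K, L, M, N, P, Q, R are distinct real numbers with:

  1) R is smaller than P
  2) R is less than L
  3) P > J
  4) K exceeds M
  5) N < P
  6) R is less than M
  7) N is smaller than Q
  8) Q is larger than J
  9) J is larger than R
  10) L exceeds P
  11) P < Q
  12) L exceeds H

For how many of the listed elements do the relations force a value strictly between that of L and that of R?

2

The relations place R below L. An element lies strictly between them when it is forced above R and also forced below L.
Above R: {J, M, P, K, Q}. Below L: {N, J, P, H}.
Intersection: {J, P} — 2.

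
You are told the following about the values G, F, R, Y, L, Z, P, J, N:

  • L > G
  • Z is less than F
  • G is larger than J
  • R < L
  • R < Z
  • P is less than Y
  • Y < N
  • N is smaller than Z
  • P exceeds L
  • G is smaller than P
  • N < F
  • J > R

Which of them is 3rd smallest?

G

Chaining the given pairs: R < J < G < L < P < Y < N < Z < F.
Counting 3 from the smallest end gives G.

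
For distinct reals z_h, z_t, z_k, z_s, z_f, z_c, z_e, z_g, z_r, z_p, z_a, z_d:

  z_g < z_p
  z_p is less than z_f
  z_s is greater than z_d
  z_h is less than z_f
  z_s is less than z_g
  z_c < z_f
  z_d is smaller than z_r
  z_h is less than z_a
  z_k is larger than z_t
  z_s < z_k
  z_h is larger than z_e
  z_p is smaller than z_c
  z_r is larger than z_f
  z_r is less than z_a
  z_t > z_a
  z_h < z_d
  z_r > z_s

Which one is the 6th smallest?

z_p

The consecutive relations fix a unique order: z_e < z_h < z_d < z_s < z_g < z_p < z_c < z_f < z_r < z_a < z_t < z_k.
The 6th smallest is z_p.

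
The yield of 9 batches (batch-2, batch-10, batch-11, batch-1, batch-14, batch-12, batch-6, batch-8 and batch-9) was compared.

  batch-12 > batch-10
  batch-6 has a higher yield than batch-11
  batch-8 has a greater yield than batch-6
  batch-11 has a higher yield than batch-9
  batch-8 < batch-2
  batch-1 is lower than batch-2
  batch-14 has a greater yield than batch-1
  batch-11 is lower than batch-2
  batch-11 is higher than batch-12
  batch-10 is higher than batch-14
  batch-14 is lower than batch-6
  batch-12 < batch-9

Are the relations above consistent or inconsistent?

consistent

Every relation is compatible with batch-1 < batch-14 < batch-10 < batch-12 < batch-9 < batch-11 < batch-6 < batch-8 < batch-2; the set is consistent.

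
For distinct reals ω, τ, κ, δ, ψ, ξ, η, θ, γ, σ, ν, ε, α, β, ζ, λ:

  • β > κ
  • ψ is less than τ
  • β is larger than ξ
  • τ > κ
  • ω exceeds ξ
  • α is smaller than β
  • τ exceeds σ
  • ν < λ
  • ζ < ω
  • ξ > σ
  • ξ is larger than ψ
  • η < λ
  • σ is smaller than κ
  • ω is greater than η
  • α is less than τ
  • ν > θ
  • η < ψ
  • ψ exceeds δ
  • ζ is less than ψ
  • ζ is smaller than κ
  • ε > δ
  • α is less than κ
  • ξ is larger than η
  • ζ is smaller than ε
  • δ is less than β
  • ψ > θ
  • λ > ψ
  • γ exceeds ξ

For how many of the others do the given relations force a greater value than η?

The elements the relations force above η are ψ, ξ, β, τ, γ, λ, ω — no chain reaches any other.
That is 7.

7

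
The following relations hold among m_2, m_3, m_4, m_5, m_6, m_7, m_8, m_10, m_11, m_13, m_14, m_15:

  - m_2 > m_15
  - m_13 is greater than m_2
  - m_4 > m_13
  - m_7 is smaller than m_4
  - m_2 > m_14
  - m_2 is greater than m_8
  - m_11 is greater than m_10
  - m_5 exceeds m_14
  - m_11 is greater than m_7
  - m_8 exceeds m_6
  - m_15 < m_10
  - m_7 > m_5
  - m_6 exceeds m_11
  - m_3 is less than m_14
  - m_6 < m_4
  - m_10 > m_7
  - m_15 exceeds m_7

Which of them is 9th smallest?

Piecing the relations together gives one ordering: m_3 < m_14 < m_5 < m_7 < m_15 < m_10 < m_11 < m_6 < m_8 < m_2 < m_13 < m_4.
Counting 9 from the smallest end gives m_8.

m_8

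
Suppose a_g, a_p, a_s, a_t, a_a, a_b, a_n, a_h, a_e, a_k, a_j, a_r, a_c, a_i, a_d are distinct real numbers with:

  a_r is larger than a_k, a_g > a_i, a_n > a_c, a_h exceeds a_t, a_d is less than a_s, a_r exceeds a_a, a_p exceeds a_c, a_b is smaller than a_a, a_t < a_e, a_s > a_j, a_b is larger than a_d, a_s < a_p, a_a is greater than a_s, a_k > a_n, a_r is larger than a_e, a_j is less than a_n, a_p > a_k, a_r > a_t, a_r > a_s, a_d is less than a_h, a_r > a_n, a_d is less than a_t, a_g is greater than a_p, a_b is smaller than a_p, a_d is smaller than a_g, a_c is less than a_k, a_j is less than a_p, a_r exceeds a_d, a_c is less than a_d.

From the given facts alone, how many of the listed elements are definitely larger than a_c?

12

From a_c the given relations immediately reach a_d, a_n, a_k, a_p.
From those, a_t, a_b, a_h, a_s, a_g, a_r — 10 in total.
From those, a_e, a_a — 12 in total.
Nothing else is reachable above a_c; 12 in all.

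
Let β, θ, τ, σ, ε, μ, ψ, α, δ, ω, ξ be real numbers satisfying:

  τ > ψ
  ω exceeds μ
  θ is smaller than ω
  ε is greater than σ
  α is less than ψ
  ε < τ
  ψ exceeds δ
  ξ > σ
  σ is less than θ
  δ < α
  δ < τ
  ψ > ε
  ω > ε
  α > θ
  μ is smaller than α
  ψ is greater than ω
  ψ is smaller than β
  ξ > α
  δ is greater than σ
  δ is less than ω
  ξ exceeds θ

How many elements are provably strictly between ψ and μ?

2

The relations place μ below ψ. An element lies strictly between them when it is forced above μ and also forced below ψ.
Above μ: {ω, α, ξ, β, τ}. Below ψ: {σ, θ, δ, ε, ω, α}.
Intersection: {ω, α} — 2.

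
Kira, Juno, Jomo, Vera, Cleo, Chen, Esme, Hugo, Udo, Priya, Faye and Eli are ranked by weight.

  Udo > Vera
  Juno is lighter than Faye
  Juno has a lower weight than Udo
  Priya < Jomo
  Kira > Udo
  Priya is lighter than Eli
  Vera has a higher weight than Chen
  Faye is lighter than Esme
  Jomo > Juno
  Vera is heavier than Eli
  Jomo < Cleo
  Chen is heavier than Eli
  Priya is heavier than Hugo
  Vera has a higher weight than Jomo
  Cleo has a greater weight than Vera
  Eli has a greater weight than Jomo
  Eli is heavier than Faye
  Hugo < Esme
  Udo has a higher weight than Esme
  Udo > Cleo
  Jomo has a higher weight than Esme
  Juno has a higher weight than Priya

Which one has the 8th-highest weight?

The consecutive relations fix a unique order: Hugo < Priya < Juno < Faye < Esme < Jomo < Eli < Chen < Vera < Cleo < Udo < Kira.
The 8th largest is Esme.

Esme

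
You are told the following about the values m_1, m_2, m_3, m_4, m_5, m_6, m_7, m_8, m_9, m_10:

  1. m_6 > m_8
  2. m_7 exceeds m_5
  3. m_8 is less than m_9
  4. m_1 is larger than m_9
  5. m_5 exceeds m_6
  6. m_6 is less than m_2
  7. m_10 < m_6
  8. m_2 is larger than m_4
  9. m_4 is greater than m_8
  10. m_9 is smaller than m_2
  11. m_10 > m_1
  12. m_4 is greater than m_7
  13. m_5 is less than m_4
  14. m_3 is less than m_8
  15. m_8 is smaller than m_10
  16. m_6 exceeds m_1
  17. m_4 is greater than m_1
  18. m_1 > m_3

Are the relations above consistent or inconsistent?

The single ordering m_3 < m_8 < m_9 < m_1 < m_10 < m_6 < m_5 < m_7 < m_4 < m_2 satisfies every listed relation, so no contradiction arises.

consistent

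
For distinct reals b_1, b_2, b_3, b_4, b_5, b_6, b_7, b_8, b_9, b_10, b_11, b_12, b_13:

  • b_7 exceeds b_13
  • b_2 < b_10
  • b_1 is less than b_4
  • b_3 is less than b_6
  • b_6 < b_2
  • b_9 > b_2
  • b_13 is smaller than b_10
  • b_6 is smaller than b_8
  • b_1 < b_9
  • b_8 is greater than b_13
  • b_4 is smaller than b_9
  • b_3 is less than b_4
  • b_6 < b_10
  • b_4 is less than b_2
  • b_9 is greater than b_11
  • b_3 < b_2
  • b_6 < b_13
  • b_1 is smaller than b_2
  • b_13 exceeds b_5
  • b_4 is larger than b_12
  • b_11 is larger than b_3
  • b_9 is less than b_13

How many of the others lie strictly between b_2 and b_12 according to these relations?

Chaining upward from b_12 reaches: b_4, b_9, b_13, b_8, b_10, b_7.
Chaining downward from b_2 reaches: b_3, b_1, b_4, b_6.
Strictly between b_12 and b_2 are those in both lists: b_4 — 1 element.

1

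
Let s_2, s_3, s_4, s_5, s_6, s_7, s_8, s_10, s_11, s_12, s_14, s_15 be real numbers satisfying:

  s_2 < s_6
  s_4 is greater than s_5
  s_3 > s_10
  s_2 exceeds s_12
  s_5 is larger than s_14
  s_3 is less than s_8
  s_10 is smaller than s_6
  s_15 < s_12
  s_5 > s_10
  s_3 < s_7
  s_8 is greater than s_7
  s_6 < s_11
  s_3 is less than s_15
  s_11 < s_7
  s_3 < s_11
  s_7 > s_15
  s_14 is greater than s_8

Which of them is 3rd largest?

s_14

Piecing the relations together gives one ordering: s_10 < s_3 < s_15 < s_12 < s_2 < s_6 < s_11 < s_7 < s_8 < s_14 < s_5 < s_4.
The 3rd largest is s_14.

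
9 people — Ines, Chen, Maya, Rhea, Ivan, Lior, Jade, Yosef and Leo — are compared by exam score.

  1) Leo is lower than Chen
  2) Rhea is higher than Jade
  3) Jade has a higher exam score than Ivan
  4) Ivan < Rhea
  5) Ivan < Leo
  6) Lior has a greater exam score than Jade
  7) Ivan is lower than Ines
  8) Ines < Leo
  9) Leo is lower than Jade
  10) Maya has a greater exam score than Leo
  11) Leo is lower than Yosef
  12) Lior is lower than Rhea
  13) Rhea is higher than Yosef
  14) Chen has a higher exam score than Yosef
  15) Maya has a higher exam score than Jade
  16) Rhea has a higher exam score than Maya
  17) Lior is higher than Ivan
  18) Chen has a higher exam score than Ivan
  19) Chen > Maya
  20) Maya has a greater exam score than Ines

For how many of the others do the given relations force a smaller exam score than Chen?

6

From Chen the given relations immediately reach Ivan, Leo, Maya, Yosef.
From those, Ines, Jade — 6 in total.
No other element is forced below Chen by the given relations, so the count is 6.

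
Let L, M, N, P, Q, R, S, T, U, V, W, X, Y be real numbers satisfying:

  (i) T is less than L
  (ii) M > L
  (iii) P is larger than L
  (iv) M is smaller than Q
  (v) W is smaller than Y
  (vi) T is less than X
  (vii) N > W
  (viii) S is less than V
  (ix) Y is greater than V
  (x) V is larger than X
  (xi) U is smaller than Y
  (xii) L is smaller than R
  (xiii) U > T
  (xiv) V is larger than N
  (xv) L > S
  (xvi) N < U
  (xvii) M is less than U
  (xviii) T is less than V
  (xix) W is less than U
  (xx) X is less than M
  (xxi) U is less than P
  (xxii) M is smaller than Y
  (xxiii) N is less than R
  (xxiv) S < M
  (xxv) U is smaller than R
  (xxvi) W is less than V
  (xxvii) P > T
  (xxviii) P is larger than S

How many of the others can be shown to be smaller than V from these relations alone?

Directly below V: W, T, X, S, N.
No other element is forced below V by the given relations, so the count is 5.

5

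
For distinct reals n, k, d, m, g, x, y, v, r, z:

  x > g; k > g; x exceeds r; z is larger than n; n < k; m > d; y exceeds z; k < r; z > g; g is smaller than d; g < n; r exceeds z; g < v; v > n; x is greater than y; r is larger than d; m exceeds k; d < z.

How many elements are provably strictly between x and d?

The relations place d below x. An element lies strictly between them when it is forced above d and also forced below x.
Above d: {m, z, y, r}. Below x: {g, n, k, z, y, r}.
Intersection: {z, y, r} — 3.

3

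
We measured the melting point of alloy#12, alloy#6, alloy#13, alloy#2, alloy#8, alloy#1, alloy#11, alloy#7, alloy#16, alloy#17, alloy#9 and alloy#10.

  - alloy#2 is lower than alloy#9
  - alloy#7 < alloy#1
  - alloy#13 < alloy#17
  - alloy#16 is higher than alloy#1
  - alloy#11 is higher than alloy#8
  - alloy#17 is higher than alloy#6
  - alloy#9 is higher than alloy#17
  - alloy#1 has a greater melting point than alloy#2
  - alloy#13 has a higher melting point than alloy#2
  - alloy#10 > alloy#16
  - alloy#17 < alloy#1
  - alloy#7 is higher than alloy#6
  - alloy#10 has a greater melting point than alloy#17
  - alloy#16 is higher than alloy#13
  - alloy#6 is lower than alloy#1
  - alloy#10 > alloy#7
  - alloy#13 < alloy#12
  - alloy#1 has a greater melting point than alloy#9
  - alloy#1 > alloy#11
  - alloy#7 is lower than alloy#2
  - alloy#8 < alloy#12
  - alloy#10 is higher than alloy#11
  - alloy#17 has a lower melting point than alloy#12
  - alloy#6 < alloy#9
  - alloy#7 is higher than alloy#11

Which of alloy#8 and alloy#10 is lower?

alloy#8

alloy#8 < alloy#11 and alloy#11 < alloy#7 give alloy#8 < alloy#7.
With alloy#7 < alloy#2: alloy#8 < alloy#11 < alloy#7 < alloy#2.
Then alloy#2 < alloy#13 extends the chain to alloy#13.
Then alloy#13 < alloy#17 extends the chain to alloy#17.
With alloy#17 < alloy#9: alloy#8 < alloy#11 < alloy#7 < alloy#2 < alloy#13 < alloy#17 < alloy#9.
Then alloy#9 < alloy#1 extends the chain to alloy#1.
With alloy#1 < alloy#16: alloy#8 < alloy#11 < alloy#7 < alloy#2 < alloy#13 < alloy#17 < alloy#9 < alloy#1 < alloy#16.
With alloy#16 < alloy#10: alloy#8 < alloy#11 < alloy#7 < alloy#2 < alloy#13 < alloy#17 < alloy#9 < alloy#1 < alloy#16 < alloy#10.
So alloy#8 < alloy#10; alloy#8 is the lower of the two.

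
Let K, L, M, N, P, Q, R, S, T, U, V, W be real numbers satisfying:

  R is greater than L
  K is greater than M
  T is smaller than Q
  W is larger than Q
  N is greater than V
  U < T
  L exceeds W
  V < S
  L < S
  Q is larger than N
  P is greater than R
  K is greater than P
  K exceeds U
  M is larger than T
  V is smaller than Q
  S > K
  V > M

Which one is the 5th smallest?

N

Piecing the relations together gives one ordering: U < T < M < V < N < Q < W < L < R < P < K < S.
Counting 5 from the smallest end gives N.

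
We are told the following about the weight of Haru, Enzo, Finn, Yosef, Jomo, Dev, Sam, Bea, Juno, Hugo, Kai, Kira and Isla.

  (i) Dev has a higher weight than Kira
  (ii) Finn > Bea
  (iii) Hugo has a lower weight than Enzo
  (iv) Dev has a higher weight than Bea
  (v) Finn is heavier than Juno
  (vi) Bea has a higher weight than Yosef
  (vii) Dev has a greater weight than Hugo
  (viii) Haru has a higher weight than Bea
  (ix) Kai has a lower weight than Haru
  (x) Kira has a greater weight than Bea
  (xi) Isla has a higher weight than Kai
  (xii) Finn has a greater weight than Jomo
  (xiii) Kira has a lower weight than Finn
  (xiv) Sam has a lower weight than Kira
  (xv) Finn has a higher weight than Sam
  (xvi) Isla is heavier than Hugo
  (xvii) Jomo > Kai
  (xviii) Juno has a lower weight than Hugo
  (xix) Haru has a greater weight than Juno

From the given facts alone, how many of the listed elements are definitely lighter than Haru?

From Haru the given relations immediately reach Kai, Juno, Bea.
From those, Yosef — 4 in total.
No other element is forced below Haru by the given relations, so the count is 4.

4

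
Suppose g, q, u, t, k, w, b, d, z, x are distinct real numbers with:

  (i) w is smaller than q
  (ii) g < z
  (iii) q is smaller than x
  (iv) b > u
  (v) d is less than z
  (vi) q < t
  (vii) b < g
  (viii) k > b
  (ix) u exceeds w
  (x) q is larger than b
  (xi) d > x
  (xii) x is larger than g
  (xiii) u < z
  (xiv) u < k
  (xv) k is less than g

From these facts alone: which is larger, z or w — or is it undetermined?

w < u < b < k < g < x < d < z, by transitivity through u, b, k, g, x, d.
So z is larger.

z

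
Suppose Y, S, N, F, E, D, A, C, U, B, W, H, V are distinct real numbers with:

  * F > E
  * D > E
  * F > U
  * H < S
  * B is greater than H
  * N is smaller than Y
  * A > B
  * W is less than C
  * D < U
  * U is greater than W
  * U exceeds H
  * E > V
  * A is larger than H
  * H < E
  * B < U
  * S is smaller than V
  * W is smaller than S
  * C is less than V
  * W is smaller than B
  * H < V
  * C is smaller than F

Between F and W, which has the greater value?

F

W < C and C < V give W < V.
Then V < E extends the chain to E.
Then E < D extends the chain to D.
With D < U: W < C < V < E < D < U.
Then U < F extends the chain to F.
So W < F; F is the larger of the two.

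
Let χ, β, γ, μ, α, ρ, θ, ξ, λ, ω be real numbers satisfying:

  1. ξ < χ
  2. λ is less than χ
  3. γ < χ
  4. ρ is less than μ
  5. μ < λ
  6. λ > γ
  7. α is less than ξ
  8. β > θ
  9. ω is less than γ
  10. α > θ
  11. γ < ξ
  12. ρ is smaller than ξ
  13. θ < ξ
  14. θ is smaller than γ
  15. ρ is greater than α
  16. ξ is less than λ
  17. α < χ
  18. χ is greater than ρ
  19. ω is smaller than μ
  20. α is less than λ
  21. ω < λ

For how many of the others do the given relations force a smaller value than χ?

8

From χ the given relations immediately reach γ, α, ρ, ξ, λ.
From those, θ, ω, μ — 8 in total.
Nothing else is reachable below χ; 8 in all.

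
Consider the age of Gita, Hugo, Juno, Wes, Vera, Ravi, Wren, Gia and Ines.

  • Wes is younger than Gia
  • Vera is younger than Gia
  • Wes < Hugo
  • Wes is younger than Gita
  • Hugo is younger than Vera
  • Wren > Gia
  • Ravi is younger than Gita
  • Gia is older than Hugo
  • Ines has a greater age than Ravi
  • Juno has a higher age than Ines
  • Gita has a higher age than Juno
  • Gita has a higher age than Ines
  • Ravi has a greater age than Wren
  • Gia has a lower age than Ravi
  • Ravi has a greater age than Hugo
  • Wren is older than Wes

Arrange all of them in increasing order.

The consecutive links are each given: Wes < Hugo; Hugo < Vera; Vera < Gia; Gia < Wren; Wren < Ravi; Ravi < Ines; Ines < Juno; Juno < Gita.

Wes < Hugo < Vera < Gia < Wren < Ravi < Ines < Juno < Gita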